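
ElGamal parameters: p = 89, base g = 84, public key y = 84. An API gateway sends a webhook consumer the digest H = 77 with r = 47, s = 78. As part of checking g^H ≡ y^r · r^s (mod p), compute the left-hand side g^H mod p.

55

Squares mod 89: 84^1≡84, 84^2≡25, 84^4≡2, 84^8≡4, 84^16≡16, 84^32≡78, 84^64≡32
77 = 64 + 8 + 4 + 1, so 84^77 ≡ 32·4·2·84 ≡ 55 (mod 89)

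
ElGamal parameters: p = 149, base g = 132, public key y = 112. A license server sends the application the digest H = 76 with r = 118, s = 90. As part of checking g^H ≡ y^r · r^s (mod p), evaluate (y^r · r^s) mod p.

112^2 = 12544 ≡ 28
112^4 ≡ 28^2 = 784 ≡ 39
112^8 ≡ 39^2 = 1521 ≡ 31
112^16 ≡ 31^2 = 961 ≡ 67
112^32 ≡ 67^2 = 4489 ≡ 19
112^64 ≡ 19^2 = 361 ≡ 63
118 = 64 + 32 + 16 + 4 + 2, so 112^118 ≡ 63·19·67·39·28 ≡ 25 (mod 149)
118^2 = 13924 ≡ 67
118^4 ≡ 67^2 = 4489 ≡ 19
118^8 ≡ 19^2 = 361 ≡ 63
118^16 ≡ 63^2 = 3969 ≡ 95
118^32 ≡ 95^2 = 9025 ≡ 85
118^64 ≡ 85^2 = 7225 ≡ 73
90 = 64 + 16 + 8 + 2, so 118^90 ≡ 73·95·63·67 ≡ 95 (mod 149)
y^r · r^s ≡ 25·95 = 2375 ≡ 140 (mod 149)

140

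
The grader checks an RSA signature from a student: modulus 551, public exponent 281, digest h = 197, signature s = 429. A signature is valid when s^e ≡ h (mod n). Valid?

yes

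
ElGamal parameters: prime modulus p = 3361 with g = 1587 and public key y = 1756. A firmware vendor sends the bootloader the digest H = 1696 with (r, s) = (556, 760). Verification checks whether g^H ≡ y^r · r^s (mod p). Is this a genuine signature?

Left side g^H mod p:
1587^2 = 2518569 ≡ 1180
1587^4 ≡ 1180^2 = 1392400 ≡ 946
1587^8 ≡ 946^2 = 894916 ≡ 890
1587^16 ≡ 890^2 = 792100 ≡ 2265
1587^32 ≡ 2265^2 = 5130225 ≡ 1339
1587^64 ≡ 1339^2 = 1792921 ≡ 1508
1587^128 ≡ 1508^2 = 2274064 ≡ 2028
1587^256 ≡ 2028^2 = 4112784 ≡ 2281
1587^512 ≡ 2281^2 = 5202961 ≡ 133
1587^1024 ≡ 133^2 = 17689 ≡ 884
1696 = 1024 + 512 + 128 + 32, so 1587^1696 ≡ 884·133·2028·1339 ≡ 2265 (mod 3361)
Right side y^r · r^s mod p:
1756^2 = 3083536 ≡ 1499
1756^4 ≡ 1499^2 = 2247001 ≡ 1853
1756^8 ≡ 1853^2 = 3433609 ≡ 2028
1756^16 ≡ 2028^2 = 4112784 ≡ 2281
1756^32 ≡ 2281^2 = 5202961 ≡ 133
1756^64 ≡ 133^2 = 17689 ≡ 884
1756^128 ≡ 884^2 = 781456 ≡ 1704
1756^256 ≡ 1704^2 = 2903616 ≡ 3073
1756^512 ≡ 3073^2 = 9443329 ≡ 2280
556 = 512 + 32 + 8 + 4, so 1756^556 ≡ 2280·133·2028·1853 ≡ 2757 (mod 3361)
556^2 = 309136 ≡ 3285
556^4 ≡ 3285^2 = 10791225 ≡ 2415
556^8 ≡ 2415^2 = 5832225 ≡ 890
556^16 ≡ 890^2 = 792100 ≡ 2265
556^32 ≡ 2265^2 = 5130225 ≡ 1339
556^64 ≡ 1339^2 = 1792921 ≡ 1508
556^128 ≡ 1508^2 = 2274064 ≡ 2028
556^256 ≡ 2028^2 = 4112784 ≡ 2281
556^512 ≡ 2281^2 = 5202961 ≡ 133
760 = 512 + 128 + 64 + 32 + 16 + 8, so 556^760 ≡ 133·2028·1508·1339·2265·890 ≡ 896 (mod 3361)
2757·896 = 2470272 ≡ 3298 (mod 3361)
2265 ≠ 3298, so verification fails.

forged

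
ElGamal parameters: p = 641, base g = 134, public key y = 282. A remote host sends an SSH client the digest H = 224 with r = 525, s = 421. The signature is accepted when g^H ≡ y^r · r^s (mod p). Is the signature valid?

invalid

Left side g^H mod p:
134^224 mod 641 = 154
Right side y^r · r^s mod p:
282^525 mod 641 = 241
525^421 mod 641 = 177
241·177 = 42657 ≡ 351 (mod 641)
154 ≠ 351, so verification fails.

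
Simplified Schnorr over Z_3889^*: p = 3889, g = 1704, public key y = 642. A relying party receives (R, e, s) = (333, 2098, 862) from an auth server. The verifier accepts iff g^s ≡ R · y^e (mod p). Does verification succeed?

passes

g^s mod p:
Squares mod 3889: 1704^1≡1704, 1704^2≡2422, 1704^4≡1472, 1704^8≡611, 1704^16≡3866, 1704^32≡529, 1704^64≡3722, 1704^128≡666, 1704^256≡210, 1704^512≡1321
862 = 512 + 256 + 64 + 16 + 8 + 4 + 2, so 1704^862 ≡ 1321·210·3722·3866·611·1472·2422 ≡ 1979 (mod 3889)
R · y^e mod p:
Squares mod 3889: 642^1≡642, 642^2≡3819, 642^4≡1011, 642^8≡3203, 642^16≡27, 642^32≡729, 642^64≡2537, 642^128≡74, 642^256≡1587, 642^512≡2386, 642^1024≡3389, 642^2048≡1104
2098 = 2048 + 32 + 16 + 2, so 642^2098 ≡ 1104·729·27·3819 ≡ 2330 (mod 3889)
333·2330 = 775890 ≡ 1979 (mod 3889)
1979 ≡ 1979 (mod 3889); signature holds.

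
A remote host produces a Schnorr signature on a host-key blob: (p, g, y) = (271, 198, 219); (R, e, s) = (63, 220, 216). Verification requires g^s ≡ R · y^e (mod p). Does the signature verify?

g^s mod p:
Squares mod 271: 198^1≡198, 198^2≡180, 198^4≡151, 198^8≡37, 198^16≡14, 198^32≡196, 198^64≡205, 198^128≡20
216 = 128 + 64 + 16 + 8, so 198^216 ≡ 20·205·14·37 ≡ 244 (mod 271)
R · y^e mod p:
Squares mod 271: 219^1≡219, 219^2≡265, 219^4≡36, 219^8≡212, 219^16≡229, 219^32≡138, 219^64≡74, 219^128≡56
220 = 128 + 64 + 16 + 8 + 4, so 219^220 ≡ 56·74·229·212·36 ≡ 77 (mod 271)
63·77 = 4851 ≡ 244 (mod 271)
244 ≡ 244 (mod 271); signature holds.

verifies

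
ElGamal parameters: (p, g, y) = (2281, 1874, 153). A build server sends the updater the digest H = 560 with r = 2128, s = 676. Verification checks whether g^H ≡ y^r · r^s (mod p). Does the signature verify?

does not verify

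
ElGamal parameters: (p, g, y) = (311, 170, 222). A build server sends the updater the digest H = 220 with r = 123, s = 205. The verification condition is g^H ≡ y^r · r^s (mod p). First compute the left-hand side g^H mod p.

170^2 = 28900 ≡ 288
170^4 ≡ 288^2 = 82944 ≡ 218
170^8 ≡ 218^2 = 47524 ≡ 252
170^16 ≡ 252^2 = 63504 ≡ 60
170^32 ≡ 60^2 = 3600 ≡ 179
170^64 ≡ 179^2 = 32041 ≡ 8
170^128 ≡ 8^2 = 64
220 = 128 + 64 + 16 + 8 + 4, so 170^220 ≡ 64·8·60·252·218 ≡ 195 (mod 311)

195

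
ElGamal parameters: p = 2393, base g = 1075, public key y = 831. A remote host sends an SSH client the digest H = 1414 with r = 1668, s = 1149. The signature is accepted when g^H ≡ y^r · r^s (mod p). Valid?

no

Left side g^H mod p:
1075^2 = 1155625 ≡ 2199
1075^4 ≡ 2199^2 = 4835601 ≡ 1741
1075^8 ≡ 1741^2 = 3031081 ≡ 1543
1075^16 ≡ 1543^2 = 2380849 ≡ 2207
1075^32 ≡ 2207^2 = 4870849 ≡ 1094
1075^64 ≡ 1094^2 = 1196836 ≡ 336
1075^128 ≡ 336^2 = 112896 ≡ 425
1075^256 ≡ 425^2 = 180625 ≡ 1150
1075^512 ≡ 1150^2 = 1322500 ≡ 1564
1075^1024 ≡ 1564^2 = 2446096 ≡ 450
1414 = 1024 + 256 + 128 + 4 + 2, so 1075^1414 ≡ 450·1150·425·1741·2199 ≡ 52 (mod 2393)
Right side y^r · r^s mod p:
831^2 = 690561 ≡ 1377
831^4 ≡ 1377^2 = 1896129 ≡ 873
831^8 ≡ 873^2 = 762129 ≡ 1155
831^16 ≡ 1155^2 = 1334025 ≡ 1124
831^32 ≡ 1124^2 = 1263376 ≡ 2265
831^64 ≡ 2265^2 = 5130225 ≡ 2026
831^128 ≡ 2026^2 = 4104676 ≡ 681
831^256 ≡ 681^2 = 463761 ≡ 1912
831^512 ≡ 1912^2 = 3655744 ≡ 1633
831^1024 ≡ 1633^2 = 2666689 ≡ 887
1668 = 1024 + 512 + 128 + 4, so 831^1668 ≡ 887·1633·681·873 ≡ 1157 (mod 2393)
1668^2 = 2782224 ≡ 1558
1668^4 ≡ 1558^2 = 2427364 ≡ 862
1668^8 ≡ 862^2 = 743044 ≡ 1214
1668^16 ≡ 1214^2 = 1473796 ≡ 2101
1668^32 ≡ 2101^2 = 4414201 ≡ 1509
1668^64 ≡ 1509^2 = 2277081 ≡ 1338
1668^128 ≡ 1338^2 = 1790244 ≡ 280
1668^256 ≡ 280^2 = 78400 ≡ 1824
1668^512 ≡ 1824^2 = 3326976 ≡ 706
1668^1024 ≡ 706^2 = 498436 ≡ 692
1149 = 1024 + 64 + 32 + 16 + 8 + 4 + 1, so 1668^1149 ≡ 692·1338·1509·2101·1214·862·1668 ≡ 1641 (mod 2393)
1157·1641 = 1898637 ≡ 988 (mod 2393)
52 ≠ 988, so verification fails.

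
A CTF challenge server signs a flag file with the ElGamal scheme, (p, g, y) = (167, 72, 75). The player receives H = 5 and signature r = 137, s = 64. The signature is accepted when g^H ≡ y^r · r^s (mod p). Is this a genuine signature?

Left side g^H mod p:
72^2 = 5184 ≡ 7
72^4 ≡ 7^2 = 49
5 = 4 + 1, so 72^5 ≡ 49·72 ≡ 21 (mod 167)
Right side y^r · r^s mod p:
75^2 = 5625 ≡ 114
75^4 ≡ 114^2 = 12996 ≡ 137
75^8 ≡ 137^2 = 18769 ≡ 65
75^16 ≡ 65^2 = 4225 ≡ 50
75^32 ≡ 50^2 = 2500 ≡ 162
75^64 ≡ 162^2 = 26244 ≡ 25
75^128 ≡ 25^2 = 625 ≡ 124
137 = 128 + 8 + 1, so 75^137 ≡ 124·65·75 ≡ 127 (mod 167)
137^2 = 18769 ≡ 65
137^4 ≡ 65^2 = 4225 ≡ 50
137^8 ≡ 50^2 = 2500 ≡ 162
137^16 ≡ 162^2 = 26244 ≡ 25
137^32 ≡ 25^2 = 625 ≡ 124
137^64 ≡ 124^2 = 15376 ≡ 12
127·12 = 1524 ≡ 21 (mod 167)
21 ≡ 21 (mod 167), so the signature is genuine.

genuine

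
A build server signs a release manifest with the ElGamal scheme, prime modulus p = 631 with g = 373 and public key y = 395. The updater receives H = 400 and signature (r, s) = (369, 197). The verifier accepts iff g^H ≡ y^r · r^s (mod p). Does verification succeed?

Left side g^H mod p:
Squares mod 631: 373^1≡373, 373^2≡309, 373^4≡200, 373^8≡247, 373^16≡433, 373^32≡82, 373^64≡414, 373^128≡395, 373^256≡168
400 = 256 + 128 + 16, so 373^400 ≡ 168·395·433 ≡ 33 (mod 631)
Right side y^r · r^s mod p:
Squares mod 631: 395^1≡395, 395^2≡168, 395^4≡460, 395^8≡215, 395^16≡162, 395^32≡373, 395^64≡309, 395^128≡200, 395^256≡247
369 = 256 + 64 + 32 + 16 + 1, so 395^369 ≡ 247·309·373·162·395 ≡ 101 (mod 631)
Squares mod 631: 369^1≡369, 369^2≡496, 369^4≡557, 369^8≡428, 369^16≡194, 369^32≡407, 369^64≡327, 369^128≡290
197 = 128 + 64 + 4 + 1, so 369^197 ≡ 290·327·557·369 ≡ 410 (mod 631)
101·410 = 41410 ≡ 395 (mod 631)
33 ≠ 395, so verification fails.

fails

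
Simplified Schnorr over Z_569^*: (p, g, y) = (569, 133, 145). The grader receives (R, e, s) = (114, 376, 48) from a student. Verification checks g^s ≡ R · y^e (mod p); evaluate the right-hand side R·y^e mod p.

145^2 = 21025 ≡ 541
145^4 ≡ 541^2 = 292681 ≡ 215
145^8 ≡ 215^2 = 46225 ≡ 136
145^16 ≡ 136^2 = 18496 ≡ 288
145^32 ≡ 288^2 = 82944 ≡ 439
145^64 ≡ 439^2 = 192721 ≡ 399
145^128 ≡ 399^2 = 159201 ≡ 450
145^256 ≡ 450^2 = 202500 ≡ 505
376 = 256 + 64 + 32 + 16 + 8, so 145^376 ≡ 505·399·439·288·136 ≡ 56 (mod 569)
R · y^e ≡ 114·56 = 6384 ≡ 125 (mod 569)

125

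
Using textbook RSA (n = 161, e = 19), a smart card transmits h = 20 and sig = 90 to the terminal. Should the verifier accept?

accept

sig^19 mod 161 = 20
sig^19 mod 161 = 20 matches h.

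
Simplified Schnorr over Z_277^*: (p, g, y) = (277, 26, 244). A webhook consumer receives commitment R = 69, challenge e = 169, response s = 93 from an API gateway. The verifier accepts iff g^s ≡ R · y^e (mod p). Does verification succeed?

passes

g^s mod p:
26^2 = 676 ≡ 122
26^4 ≡ 122^2 = 14884 ≡ 203
26^8 ≡ 203^2 = 41209 ≡ 213
26^16 ≡ 213^2 = 45369 ≡ 218
26^32 ≡ 218^2 = 47524 ≡ 157
26^64 ≡ 157^2 = 24649 ≡ 273
93 = 64 + 16 + 8 + 4 + 1, so 26^93 ≡ 273·218·213·203·26 ≡ 26 (mod 277)
R · y^e mod p:
244^2 = 59536 ≡ 258
244^4 ≡ 258^2 = 66564 ≡ 84
244^8 ≡ 84^2 = 7056 ≡ 131
244^16 ≡ 131^2 = 17161 ≡ 264
244^32 ≡ 264^2 = 69696 ≡ 169
244^64 ≡ 169^2 = 28561 ≡ 30
244^128 ≡ 30^2 = 900 ≡ 69
169 = 128 + 32 + 8 + 1, so 244^169 ≡ 69·169·131·244 ≡ 173 (mod 277)
69·173 = 11937 ≡ 26 (mod 277)
26 ≡ 26 (mod 277); signature holds.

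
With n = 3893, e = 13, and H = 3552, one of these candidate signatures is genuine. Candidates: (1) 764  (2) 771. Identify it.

Candidate 1: Squares mod 3893: 764^1≡764, 764^2≡3639, 764^4≡2228, 764^8≡409; 13 = 8 + 4 + 1, so 764^13 ≡ 409·2228·764 ≡ 3552 (mod 3893)
  → matches H = 3552
Candidate 2: Squares mod 3893: 771^1≡771, 771^2≡2705, 771^4≡2078, 771^8≡747; 13 = 8 + 4 + 1, so 771^13 ≡ 747·2078·771 ≡ 3240 (mod 3893)

1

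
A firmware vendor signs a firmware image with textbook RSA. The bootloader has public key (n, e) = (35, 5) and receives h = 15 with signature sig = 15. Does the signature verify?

verifies

Squares mod 35: sig^1≡15, sig^2≡15, sig^4≡15
5 = 4 + 1, so sig^5 ≡ 15·15 ≡ 15 (mod 35)
sig^5 mod 35 = 15 matches h.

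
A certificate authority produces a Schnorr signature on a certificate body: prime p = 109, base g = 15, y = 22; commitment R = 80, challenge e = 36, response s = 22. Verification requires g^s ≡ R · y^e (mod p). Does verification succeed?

fails

g^s mod p:
15^2 = 225 ≡ 7
15^4 ≡ 7^2 = 49
15^8 ≡ 49^2 = 2401 ≡ 3
15^16 ≡ 3^2 = 9
22 = 16 + 4 + 2, so 15^22 ≡ 9·49·7 ≡ 35 (mod 109)
R · y^e mod p:
22^2 = 484 ≡ 48
22^4 ≡ 48^2 = 2304 ≡ 15
22^8 ≡ 15^2 = 225 ≡ 7
22^16 ≡ 7^2 = 49
22^32 ≡ 49^2 = 2401 ≡ 3
36 = 32 + 4, so 22^36 ≡ 3·15 ≡ 45 (mod 109)
80·45 = 3600 ≡ 3 (mod 109)
35 ≠ 3; the check fails.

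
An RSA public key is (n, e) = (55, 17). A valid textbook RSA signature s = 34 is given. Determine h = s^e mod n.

34

Squares mod 55: s^1≡34, s^2≡1, s^4≡1, s^8≡1, s^16≡1
17 = 16 + 1, so s^17 ≡ 1·34 ≡ 34 (mod 55)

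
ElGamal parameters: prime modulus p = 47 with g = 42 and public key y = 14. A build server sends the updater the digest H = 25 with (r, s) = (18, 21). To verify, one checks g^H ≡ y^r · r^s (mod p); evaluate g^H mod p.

25

Squares mod 47: 42^1≡42, 42^2≡25, 42^4≡14, 42^8≡8, 42^16≡17
25 = 16 + 8 + 1, so 42^25 ≡ 17·8·42 ≡ 25 (mod 47)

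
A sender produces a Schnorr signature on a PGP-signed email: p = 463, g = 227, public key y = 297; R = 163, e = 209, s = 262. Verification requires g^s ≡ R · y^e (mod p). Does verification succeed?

fails

g^s mod p:
Squares mod 463: 227^1≡227, 227^2≡136, 227^4≡439, 227^8≡113, 227^16≡268, 227^32≡59, 227^64≡240, 227^128≡188, 227^256≡156
262 = 256 + 4 + 2, so 227^262 ≡ 156·439·136 ≡ 116 (mod 463)
R · y^e mod p:
Squares mod 463: 297^1≡297, 297^2≡239, 297^4≡172, 297^8≡415, 297^16≡452, 297^32≡121, 297^64≡288, 297^128≡67
209 = 128 + 64 + 16 + 1, so 297^209 ≡ 67·288·452·297 ≡ 196 (mod 463)
163·196 = 31948 ≡ 1 (mod 463)
116 ≠ 1; the check fails.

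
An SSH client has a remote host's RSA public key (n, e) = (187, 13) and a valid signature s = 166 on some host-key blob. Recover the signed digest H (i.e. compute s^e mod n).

166

Squares mod 187: s^1≡166, s^2≡67, s^4≡1, s^8≡1
13 = 8 + 4 + 1, so s^13 ≡ 1·1·166 ≡ 166 (mod 187)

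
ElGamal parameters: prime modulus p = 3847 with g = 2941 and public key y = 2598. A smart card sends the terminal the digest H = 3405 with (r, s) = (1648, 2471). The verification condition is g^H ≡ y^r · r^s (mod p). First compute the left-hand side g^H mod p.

1589

Squares mod 3847: 2941^1≡2941, 2941^2≡1425, 2941^4≡3256, 2941^8≡3051, 2941^16≡2708, 2941^32≡882, 2941^64≡830, 2941^128≡287, 2941^256≡1582, 2941^512≡2174, 2941^1024≡2160, 2941^2048≡3036
3405 = 2048 + 1024 + 256 + 64 + 8 + 4 + 1, so 2941^3405 ≡ 3036·2160·1582·830·3051·3256·2941 ≡ 1589 (mod 3847)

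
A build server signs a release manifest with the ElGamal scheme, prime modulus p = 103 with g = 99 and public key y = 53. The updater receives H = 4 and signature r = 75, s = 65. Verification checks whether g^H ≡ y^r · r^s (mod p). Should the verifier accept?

Left side g^H mod p:
99^2 = 9801 ≡ 16
99^4 ≡ 16^2 = 256 ≡ 50
Right side y^r · r^s mod p:
53^2 = 2809 ≡ 28
53^4 ≡ 28^2 = 784 ≡ 63
53^8 ≡ 63^2 = 3969 ≡ 55
53^16 ≡ 55^2 = 3025 ≡ 38
53^32 ≡ 38^2 = 1444 ≡ 2
53^64 ≡ 2^2 = 4
75 = 64 + 8 + 2 + 1, so 53^75 ≡ 4·55·28·53 ≡ 73 (mod 103)
75^2 = 5625 ≡ 63
75^4 ≡ 63^2 = 3969 ≡ 55
75^8 ≡ 55^2 = 3025 ≡ 38
75^16 ≡ 38^2 = 1444 ≡ 2
75^32 ≡ 2^2 = 4
75^64 ≡ 4^2 = 16
65 = 64 + 1, so 75^65 ≡ 16·75 ≡ 67 (mod 103)
73·67 = 4891 ≡ 50 (mod 103)
50 ≡ 50 (mod 103), so the signature is genuine.

accept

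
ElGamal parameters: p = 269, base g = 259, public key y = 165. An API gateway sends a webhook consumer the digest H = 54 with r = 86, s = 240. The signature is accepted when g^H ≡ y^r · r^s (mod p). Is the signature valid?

invalid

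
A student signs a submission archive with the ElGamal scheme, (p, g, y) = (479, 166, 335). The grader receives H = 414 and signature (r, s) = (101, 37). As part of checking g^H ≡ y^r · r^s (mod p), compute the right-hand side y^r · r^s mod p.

335^2 = 112225 ≡ 139
335^4 ≡ 139^2 = 19321 ≡ 161
335^8 ≡ 161^2 = 25921 ≡ 55
335^16 ≡ 55^2 = 3025 ≡ 151
335^32 ≡ 151^2 = 22801 ≡ 288
335^64 ≡ 288^2 = 82944 ≡ 77
101 = 64 + 32 + 4 + 1, so 335^101 ≡ 77·288·161·335 ≡ 39 (mod 479)
101^2 = 10201 ≡ 142
101^4 ≡ 142^2 = 20164 ≡ 46
101^8 ≡ 46^2 = 2116 ≡ 200
101^16 ≡ 200^2 = 40000 ≡ 243
101^32 ≡ 243^2 = 59049 ≡ 132
37 = 32 + 4 + 1, so 101^37 ≡ 132·46·101 ≡ 152 (mod 479)
y^r · r^s ≡ 39·152 = 5928 ≡ 180 (mod 479)

180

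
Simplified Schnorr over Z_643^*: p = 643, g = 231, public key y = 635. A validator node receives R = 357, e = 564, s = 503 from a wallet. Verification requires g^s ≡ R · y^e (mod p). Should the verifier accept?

g^s mod p:
231^2 = 53361 ≡ 635
231^4 ≡ 635^2 = 403225 ≡ 64
231^8 ≡ 64^2 = 4096 ≡ 238
231^16 ≡ 238^2 = 56644 ≡ 60
231^32 ≡ 60^2 = 3600 ≡ 385
231^64 ≡ 385^2 = 148225 ≡ 335
231^128 ≡ 335^2 = 112225 ≡ 343
231^256 ≡ 343^2 = 117649 ≡ 623
503 = 256 + 128 + 64 + 32 + 16 + 4 + 2 + 1, so 231^503 ≡ 623·343·335·385·60·64·635·231 ≡ 481 (mod 643)
R · y^e mod p:
635^2 = 403225 ≡ 64
635^4 ≡ 64^2 = 4096 ≡ 238
635^8 ≡ 238^2 = 56644 ≡ 60
635^16 ≡ 60^2 = 3600 ≡ 385
635^32 ≡ 385^2 = 148225 ≡ 335
635^64 ≡ 335^2 = 112225 ≡ 343
635^128 ≡ 343^2 = 117649 ≡ 623
635^256 ≡ 623^2 = 388129 ≡ 400
635^512 ≡ 400^2 = 160000 ≡ 536
564 = 512 + 32 + 16 + 4, so 635^564 ≡ 536·335·385·238 ≡ 86 (mod 643)
357·86 = 30702 ≡ 481 (mod 643)
481 ≡ 481 (mod 643); signature holds.

accept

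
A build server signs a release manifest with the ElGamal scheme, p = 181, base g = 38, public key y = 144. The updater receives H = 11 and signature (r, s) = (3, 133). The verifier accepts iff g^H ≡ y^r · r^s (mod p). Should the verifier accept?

Left side g^H mod p:
38^2 = 1444 ≡ 177
38^4 ≡ 177^2 = 31329 ≡ 16
38^8 ≡ 16^2 = 256 ≡ 75
11 = 8 + 2 + 1, so 38^11 ≡ 75·177·38 ≡ 3 (mod 181)
Right side y^r · r^s mod p:
144^2 = 20736 ≡ 102
3 = 2 + 1, so 144^3 ≡ 102·144 ≡ 27 (mod 181)
3^2 = 9
3^4 ≡ 9^2 = 81
3^8 ≡ 81^2 = 6561 ≡ 45
3^16 ≡ 45^2 = 2025 ≡ 34
3^32 ≡ 34^2 = 1156 ≡ 70
3^64 ≡ 70^2 = 4900 ≡ 13
3^128 ≡ 13^2 = 169
133 = 128 + 4 + 1, so 3^133 ≡ 169·81·3 ≡ 161 (mod 181)
27·161 = 4347 ≡ 3 (mod 181)
3 ≡ 3 (mod 181), so the signature is genuine.

accept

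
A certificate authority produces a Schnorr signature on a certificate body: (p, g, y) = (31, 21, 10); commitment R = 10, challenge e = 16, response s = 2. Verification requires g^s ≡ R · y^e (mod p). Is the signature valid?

g^s mod p:
21^2 mod 31 = 7
R · y^e mod p:
10^16 mod 31 = 10
10·10 = 100 ≡ 7 (mod 31)
7 ≡ 7 (mod 31); signature holds.

valid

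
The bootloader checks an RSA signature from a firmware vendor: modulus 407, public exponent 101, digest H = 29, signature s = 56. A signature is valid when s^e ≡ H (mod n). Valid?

no

s^2 ≡ 56^2 = 3136 ≡ 287
s^4 ≡ 287^2 = 82369 ≡ 155
s^8 ≡ 155^2 = 24025 ≡ 12
s^16 ≡ 12^2 = 144
s^32 ≡ 144^2 = 20736 ≡ 386
s^64 ≡ 386^2 = 148996 ≡ 34
101 = 64 + 32 + 4 + 1, so s^101 ≡ 34·386·155·56 ≡ 276 (mod 407)
The recovered value 276 does not match the digest 29.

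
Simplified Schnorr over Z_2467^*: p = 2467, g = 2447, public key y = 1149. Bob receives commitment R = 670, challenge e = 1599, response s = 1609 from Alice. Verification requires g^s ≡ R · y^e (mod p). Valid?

no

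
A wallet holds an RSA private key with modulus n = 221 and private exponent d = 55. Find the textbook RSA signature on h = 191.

217

h^2 ≡ 191^2 = 36481 ≡ 16
h^4 ≡ 16^2 = 256 ≡ 35
h^8 ≡ 35^2 = 1225 ≡ 120
h^16 ≡ 120^2 = 14400 ≡ 35
h^32 ≡ 35^2 = 1225 ≡ 120
55 = 32 + 16 + 4 + 2 + 1, so h^55 ≡ 120·35·35·16·191 ≡ 217 (mod 221)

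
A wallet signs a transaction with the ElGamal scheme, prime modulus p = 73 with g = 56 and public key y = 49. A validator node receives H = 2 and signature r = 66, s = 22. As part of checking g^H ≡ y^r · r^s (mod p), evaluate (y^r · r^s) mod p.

49^66 mod 73 = 72
66^22 mod 73 = 3
y^r · r^s ≡ 72·3 = 216 ≡ 70 (mod 73)

70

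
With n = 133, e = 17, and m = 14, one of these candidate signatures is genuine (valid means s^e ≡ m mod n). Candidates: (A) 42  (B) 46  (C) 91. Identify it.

Candidate A: Squares mod 133: 42^1≡42, 42^2≡35, 42^4≡28, 42^8≡119, 42^16≡63; 17 = 16 + 1, so 42^17 ≡ 63·42 ≡ 119 (mod 133)
Candidate B: Squares mod 133: 46^1≡46, 46^2≡121, 46^4≡11, 46^8≡121, 46^16≡11; 17 = 16 + 1, so 46^17 ≡ 11·46 ≡ 107 (mod 133)
Candidate C: Squares mod 133: 91^1≡91, 91^2≡35, 91^4≡28, 91^8≡119, 91^16≡63; 17 = 16 + 1, so 91^17 ≡ 63·91 ≡ 14 (mod 133)
  → matches m = 14

C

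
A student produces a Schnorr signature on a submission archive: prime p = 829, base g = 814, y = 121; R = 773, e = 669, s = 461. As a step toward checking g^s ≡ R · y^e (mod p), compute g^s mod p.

814^461 mod 829 = 814

814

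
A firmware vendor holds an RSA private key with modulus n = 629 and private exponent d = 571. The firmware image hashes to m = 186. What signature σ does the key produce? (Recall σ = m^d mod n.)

186

Squares mod 629: m^1≡186, m^2≡1, m^4≡1, m^8≡1, m^16≡1, m^32≡1, m^64≡1, m^128≡1, m^256≡1, m^512≡1
571 = 512 + 32 + 16 + 8 + 2 + 1, so m^571 ≡ 1·1·1·1·1·186 ≡ 186 (mod 629)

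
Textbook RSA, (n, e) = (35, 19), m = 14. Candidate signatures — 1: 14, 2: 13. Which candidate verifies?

Candidate 1: 14^19 mod 35 = 14
  → matches m = 14
Candidate 2: 13^19 mod 35 = 27

1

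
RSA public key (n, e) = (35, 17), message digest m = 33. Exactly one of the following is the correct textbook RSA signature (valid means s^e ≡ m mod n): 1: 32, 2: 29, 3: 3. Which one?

3

Candidate 1: Squares mod 35: 32^1≡32, 32^2≡9, 32^4≡11, 32^8≡16, 32^16≡11; 17 = 16 + 1, so 32^17 ≡ 11·32 ≡ 2 (mod 35)
Candidate 2: Squares mod 35: 29^1≡29, 29^2≡1, 29^4≡1, 29^8≡1, 29^16≡1; 17 = 16 + 1, so 29^17 ≡ 1·29 ≡ 29 (mod 35)
Candidate 3: Squares mod 35: 3^1≡3, 3^2≡9, 3^4≡11, 3^8≡16, 3^16≡11; 17 = 16 + 1, so 3^17 ≡ 11·3 ≡ 33 (mod 35)
  → matches m = 33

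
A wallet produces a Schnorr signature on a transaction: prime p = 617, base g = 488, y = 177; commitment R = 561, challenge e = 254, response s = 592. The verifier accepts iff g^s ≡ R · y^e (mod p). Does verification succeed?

g^s mod p:
488^592 mod 617 = 252
R · y^e mod p:
177^254 mod 617 = 304
561·304 = 170544 ≡ 252 (mod 617)
252 ≡ 252 (mod 617); signature holds.

passes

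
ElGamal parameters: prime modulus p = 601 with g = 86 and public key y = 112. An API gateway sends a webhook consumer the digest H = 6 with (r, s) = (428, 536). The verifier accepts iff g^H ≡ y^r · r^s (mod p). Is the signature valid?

Left side g^H mod p:
86^2 = 7396 ≡ 184
86^4 ≡ 184^2 = 33856 ≡ 200
6 = 4 + 2, so 86^6 ≡ 200·184 ≡ 139 (mod 601)
Right side y^r · r^s mod p:
112^2 = 12544 ≡ 524
112^4 ≡ 524^2 = 274576 ≡ 520
112^8 ≡ 520^2 = 270400 ≡ 551
112^16 ≡ 551^2 = 303601 ≡ 96
112^32 ≡ 96^2 = 9216 ≡ 201
112^64 ≡ 201^2 = 40401 ≡ 134
112^128 ≡ 134^2 = 17956 ≡ 527
112^256 ≡ 527^2 = 277729 ≡ 67
428 = 256 + 128 + 32 + 8 + 4, so 112^428 ≡ 67·527·201·551·520 ≡ 74 (mod 601)
428^2 = 183184 ≡ 480
428^4 ≡ 480^2 = 230400 ≡ 217
428^8 ≡ 217^2 = 47089 ≡ 211
428^16 ≡ 211^2 = 44521 ≡ 47
428^32 ≡ 47^2 = 2209 ≡ 406
428^64 ≡ 406^2 = 164836 ≡ 162
428^128 ≡ 162^2 = 26244 ≡ 401
428^256 ≡ 401^2 = 160801 ≡ 334
428^512 ≡ 334^2 = 111556 ≡ 371
536 = 512 + 16 + 8, so 428^536 ≡ 371·47·211 ≡ 486 (mod 601)
74·486 = 35964 ≡ 505 (mod 601)
139 ≠ 505, so verification fails.

invalid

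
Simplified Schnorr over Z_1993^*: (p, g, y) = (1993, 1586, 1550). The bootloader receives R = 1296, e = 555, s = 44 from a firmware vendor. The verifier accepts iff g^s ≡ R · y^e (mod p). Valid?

g^s mod p:
Squares mod 1993: 1586^1≡1586, 1586^2≡230, 1586^4≡1082, 1586^8≡833, 1586^16≡325, 1586^32≡1989
44 = 32 + 8 + 4, so 1586^44 ≡ 1989·833·1082 ≡ 113 (mod 1993)
R · y^e mod p:
Squares mod 1993: 1550^1≡1550, 1550^2≡935, 1550^4≡1291, 1550^8≡533, 1550^16≡1083, 1550^32≡1005, 1550^64≡1567, 1550^128≡113, 1550^256≡811, 1550^512≡31
555 = 512 + 32 + 8 + 2 + 1, so 1550^555 ≡ 31·1005·533·935·1550 ≡ 1244 (mod 1993)
1296·1244 = 1612224 ≡ 1880 (mod 1993)
113 ≠ 1880; the check fails.

no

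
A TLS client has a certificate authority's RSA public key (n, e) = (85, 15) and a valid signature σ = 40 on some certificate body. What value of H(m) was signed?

σ^2 ≡ 40^2 = 1600 ≡ 70
σ^4 ≡ 70^2 = 4900 ≡ 55
σ^8 ≡ 55^2 = 3025 ≡ 50
15 = 8 + 4 + 2 + 1, so σ^15 ≡ 50·55·70·40 ≡ 20 (mod 85)

20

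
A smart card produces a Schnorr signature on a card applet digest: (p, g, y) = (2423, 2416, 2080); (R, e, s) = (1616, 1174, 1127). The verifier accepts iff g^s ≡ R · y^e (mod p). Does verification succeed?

fails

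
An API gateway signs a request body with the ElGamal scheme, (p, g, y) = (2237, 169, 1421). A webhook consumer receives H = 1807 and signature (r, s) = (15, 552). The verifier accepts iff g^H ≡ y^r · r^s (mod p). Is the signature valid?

valid

Left side g^H mod p:
169^2 = 28561 ≡ 1717
169^4 ≡ 1717^2 = 2948089 ≡ 1960
169^8 ≡ 1960^2 = 3841600 ≡ 671
169^16 ≡ 671^2 = 450241 ≡ 604
169^32 ≡ 604^2 = 364816 ≡ 185
169^64 ≡ 185^2 = 34225 ≡ 670
169^128 ≡ 670^2 = 448900 ≡ 1500
169^256 ≡ 1500^2 = 2250000 ≡ 1815
169^512 ≡ 1815^2 = 3294225 ≡ 1361
169^1024 ≡ 1361^2 = 1852321 ≡ 85
1807 = 1024 + 512 + 256 + 8 + 4 + 2 + 1, so 169^1807 ≡ 85·1361·1815·671·1960·1717·169 ≡ 713 (mod 2237)
Right side y^r · r^s mod p:
1421^2 = 2019241 ≡ 1467
1421^4 ≡ 1467^2 = 2152089 ≡ 95
1421^8 ≡ 95^2 = 9025 ≡ 77
15 = 8 + 4 + 2 + 1, so 1421^15 ≡ 77·95·1467·1421 ≡ 467 (mod 2237)
15^2 = 225
15^4 ≡ 225^2 = 50625 ≡ 1411
15^8 ≡ 1411^2 = 1990921 ≡ 2228
15^16 ≡ 2228^2 = 4963984 ≡ 81
15^32 ≡ 81^2 = 6561 ≡ 2087
15^64 ≡ 2087^2 = 4355569 ≡ 130
15^128 ≡ 130^2 = 16900 ≡ 1241
15^256 ≡ 1241^2 = 1540081 ≡ 1025
15^512 ≡ 1025^2 = 1050625 ≡ 1472
552 = 512 + 32 + 8, so 15^552 ≡ 1472·2087·2228 ≡ 744 (mod 2237)
467·744 = 347448 ≡ 713 (mod 2237)
713 ≡ 713 (mod 2237), so the signature is genuine.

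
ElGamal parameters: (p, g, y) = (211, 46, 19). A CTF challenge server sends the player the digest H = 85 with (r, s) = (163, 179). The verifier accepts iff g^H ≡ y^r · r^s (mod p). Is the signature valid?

Left side g^H mod p:
46^85 mod 211 = 101
Right side y^r · r^s mod p:
19^163 mod 211 = 83
163^179 mod 211 = 37
83·37 = 3071 ≡ 117 (mod 211)
101 ≠ 117, so verification fails.

invalid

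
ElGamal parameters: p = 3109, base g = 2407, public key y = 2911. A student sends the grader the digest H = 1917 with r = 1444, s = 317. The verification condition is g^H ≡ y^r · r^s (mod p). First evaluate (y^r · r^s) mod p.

2080

2911^2 = 8473921 ≡ 1896
2911^4 ≡ 1896^2 = 3594816 ≡ 812
2911^8 ≡ 812^2 = 659344 ≡ 236
2911^16 ≡ 236^2 = 55696 ≡ 2843
2911^32 ≡ 2843^2 = 8082649 ≡ 2358
2911^64 ≡ 2358^2 = 5560164 ≡ 1272
2911^128 ≡ 1272^2 = 1617984 ≡ 1304
2911^256 ≡ 1304^2 = 1700416 ≡ 2902
2911^512 ≡ 2902^2 = 8421604 ≡ 2432
2911^1024 ≡ 2432^2 = 5914624 ≡ 1306
1444 = 1024 + 256 + 128 + 32 + 4, so 2911^1444 ≡ 1306·2902·1304·2358·812 ≡ 1883 (mod 3109)
1444^2 = 2085136 ≡ 2106
1444^4 ≡ 2106^2 = 4435236 ≡ 1802
1444^8 ≡ 1802^2 = 3247204 ≡ 1408
1444^16 ≡ 1408^2 = 1982464 ≡ 2031
1444^32 ≡ 2031^2 = 4124961 ≡ 2427
1444^64 ≡ 2427^2 = 5890329 ≡ 1883
1444^128 ≡ 1883^2 = 3545689 ≡ 1429
1444^256 ≡ 1429^2 = 2042041 ≡ 2537
317 = 256 + 32 + 16 + 8 + 4 + 1, so 1444^317 ≡ 2537·2427·2031·1408·1802·1444 ≡ 1814 (mod 3109)
y^r · r^s ≡ 1883·1814 = 3415762 ≡ 2080 (mod 3109)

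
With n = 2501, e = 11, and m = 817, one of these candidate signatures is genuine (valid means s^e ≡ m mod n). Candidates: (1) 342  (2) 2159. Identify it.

Candidate 1: Squares mod 2501: 342^1≡342, 342^2≡1918, 342^4≡2254, 342^8≡985; 11 = 8 + 2 + 1, so 342^11 ≡ 985·1918·342 ≡ 817 (mod 2501)
  → matches m = 817
Candidate 2: Squares mod 2501: 2159^1≡2159, 2159^2≡1918, 2159^4≡2254, 2159^8≡985; 11 = 8 + 2 + 1, so 2159^11 ≡ 985·1918·2159 ≡ 1684 (mod 2501)

1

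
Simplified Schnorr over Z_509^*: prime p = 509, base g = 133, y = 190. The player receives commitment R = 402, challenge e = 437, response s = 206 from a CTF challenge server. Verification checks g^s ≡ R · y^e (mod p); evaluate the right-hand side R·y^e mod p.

190^2 = 36100 ≡ 470
190^4 ≡ 470^2 = 220900 ≡ 503
190^8 ≡ 503^2 = 253009 ≡ 36
190^16 ≡ 36^2 = 1296 ≡ 278
190^32 ≡ 278^2 = 77284 ≡ 425
190^64 ≡ 425^2 = 180625 ≡ 439
190^128 ≡ 439^2 = 192721 ≡ 319
190^256 ≡ 319^2 = 101761 ≡ 470
437 = 256 + 128 + 32 + 16 + 4 + 1, so 190^437 ≡ 470·319·425·278·503·190 ≡ 313 (mod 509)
R · y^e ≡ 402·313 = 125826 ≡ 103 (mod 509)

103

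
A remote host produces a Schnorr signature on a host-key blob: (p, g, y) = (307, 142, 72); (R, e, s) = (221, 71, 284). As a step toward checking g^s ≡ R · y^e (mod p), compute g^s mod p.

285

Squares mod 307: 142^1≡142, 142^2≡209, 142^4≡87, 142^8≡201, 142^16≡184, 142^32≡86, 142^64≡28, 142^128≡170, 142^256≡42
284 = 256 + 16 + 8 + 4, so 142^284 ≡ 42·184·201·87 ≡ 285 (mod 307)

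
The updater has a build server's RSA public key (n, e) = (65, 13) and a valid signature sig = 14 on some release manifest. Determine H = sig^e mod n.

14

Squares mod 65: sig^1≡14, sig^2≡1, sig^4≡1, sig^8≡1
13 = 8 + 4 + 1, so sig^13 ≡ 1·1·14 ≡ 14 (mod 65)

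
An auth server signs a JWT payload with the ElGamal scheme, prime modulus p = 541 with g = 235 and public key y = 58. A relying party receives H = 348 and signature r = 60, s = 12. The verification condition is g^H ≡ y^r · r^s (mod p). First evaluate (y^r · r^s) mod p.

58^2 = 3364 ≡ 118
58^4 ≡ 118^2 = 13924 ≡ 399
58^8 ≡ 399^2 = 159201 ≡ 147
58^16 ≡ 147^2 = 21609 ≡ 510
58^32 ≡ 510^2 = 260100 ≡ 420
60 = 32 + 16 + 8 + 4, so 58^60 ≡ 420·510·147·399 ≡ 15 (mod 541)
60^2 = 3600 ≡ 354
60^4 ≡ 354^2 = 125316 ≡ 345
60^8 ≡ 345^2 = 119025 ≡ 5
12 = 8 + 4, so 60^12 ≡ 5·345 ≡ 102 (mod 541)
y^r · r^s ≡ 15·102 = 1530 ≡ 448 (mod 541)

448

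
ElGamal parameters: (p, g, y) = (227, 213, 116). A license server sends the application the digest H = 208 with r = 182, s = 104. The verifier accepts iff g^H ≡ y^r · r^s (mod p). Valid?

no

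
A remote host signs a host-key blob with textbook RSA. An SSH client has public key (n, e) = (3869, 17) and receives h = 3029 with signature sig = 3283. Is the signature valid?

sig^17 mod 3869 = 3029
sig^17 mod 3869 = 3029 matches h.

valid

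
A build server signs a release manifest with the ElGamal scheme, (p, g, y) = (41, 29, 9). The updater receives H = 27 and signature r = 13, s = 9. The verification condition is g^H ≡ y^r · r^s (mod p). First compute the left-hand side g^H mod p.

22

29^2 = 841 ≡ 21
29^4 ≡ 21^2 = 441 ≡ 31
29^8 ≡ 31^2 = 961 ≡ 18
29^16 ≡ 18^2 = 324 ≡ 37
27 = 16 + 8 + 2 + 1, so 29^27 ≡ 37·18·21·29 ≡ 22 (mod 41)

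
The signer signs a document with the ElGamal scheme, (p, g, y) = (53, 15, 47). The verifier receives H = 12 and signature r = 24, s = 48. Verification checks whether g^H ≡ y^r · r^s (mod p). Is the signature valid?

valid

Left side g^H mod p:
15^2 = 225 ≡ 13
15^4 ≡ 13^2 = 169 ≡ 10
15^8 ≡ 10^2 = 100 ≡ 47
12 = 8 + 4, so 15^12 ≡ 47·10 ≡ 46 (mod 53)
Right side y^r · r^s mod p:
47^2 = 2209 ≡ 36
47^4 ≡ 36^2 = 1296 ≡ 24
47^8 ≡ 24^2 = 576 ≡ 46
47^16 ≡ 46^2 = 2116 ≡ 49
24 = 16 + 8, so 47^24 ≡ 49·46 ≡ 28 (mod 53)
24^2 = 576 ≡ 46
24^4 ≡ 46^2 = 2116 ≡ 49
24^8 ≡ 49^2 = 2401 ≡ 16
24^16 ≡ 16^2 = 256 ≡ 44
24^32 ≡ 44^2 = 1936 ≡ 28
48 = 32 + 16, so 24^48 ≡ 28·44 ≡ 13 (mod 53)
28·13 = 364 ≡ 46 (mod 53)
46 ≡ 46 (mod 53), so the signature is genuine.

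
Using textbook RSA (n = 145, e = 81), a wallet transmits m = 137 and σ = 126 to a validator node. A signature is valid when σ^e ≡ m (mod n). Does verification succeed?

Squares mod 145: σ^1≡126, σ^2≡71, σ^4≡111, σ^8≡141, σ^16≡16, σ^32≡111, σ^64≡141
81 = 64 + 16 + 1, so σ^81 ≡ 141·16·126 ≡ 56 (mod 145)
56 ≠ 137, so verification fails.

fails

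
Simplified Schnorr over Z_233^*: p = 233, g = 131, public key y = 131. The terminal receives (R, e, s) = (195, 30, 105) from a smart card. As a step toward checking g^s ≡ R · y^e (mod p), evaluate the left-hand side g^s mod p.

85

131^2 = 17161 ≡ 152
131^4 ≡ 152^2 = 23104 ≡ 37
131^8 ≡ 37^2 = 1369 ≡ 204
131^16 ≡ 204^2 = 41616 ≡ 142
131^32 ≡ 142^2 = 20164 ≡ 126
131^64 ≡ 126^2 = 15876 ≡ 32
105 = 64 + 32 + 8 + 1, so 131^105 ≡ 32·126·204·131 ≡ 85 (mod 233)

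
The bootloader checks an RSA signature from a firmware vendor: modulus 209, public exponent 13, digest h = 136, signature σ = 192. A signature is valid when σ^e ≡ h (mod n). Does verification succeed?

passes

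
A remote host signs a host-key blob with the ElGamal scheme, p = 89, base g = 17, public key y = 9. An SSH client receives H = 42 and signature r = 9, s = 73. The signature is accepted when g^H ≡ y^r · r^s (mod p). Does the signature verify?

verifies

Left side g^H mod p:
17^2 = 289 ≡ 22
17^4 ≡ 22^2 = 484 ≡ 39
17^8 ≡ 39^2 = 1521 ≡ 8
17^16 ≡ 8^2 = 64
17^32 ≡ 64^2 = 4096 ≡ 2
42 = 32 + 8 + 2, so 17^42 ≡ 2·8·22 ≡ 85 (mod 89)
Right side y^r · r^s mod p:
9^2 = 81
9^4 ≡ 81^2 = 6561 ≡ 64
9^8 ≡ 64^2 = 4096 ≡ 2
9 = 8 + 1, so 9^9 ≡ 2·9 ≡ 18 (mod 89)
9^2 = 81
9^4 ≡ 81^2 = 6561 ≡ 64
9^8 ≡ 64^2 = 4096 ≡ 2
9^16 ≡ 2^2 = 4
9^32 ≡ 4^2 = 16
9^64 ≡ 16^2 = 256 ≡ 78
73 = 64 + 8 + 1, so 9^73 ≡ 78·2·9 ≡ 69 (mod 89)
18·69 = 1242 ≡ 85 (mod 89)
85 ≡ 85 (mod 89), so the signature is genuine.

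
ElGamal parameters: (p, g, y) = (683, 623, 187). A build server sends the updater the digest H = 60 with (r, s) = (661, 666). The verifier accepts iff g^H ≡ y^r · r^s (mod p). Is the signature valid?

Left side g^H mod p:
623^2 = 388129 ≡ 185
623^4 ≡ 185^2 = 34225 ≡ 75
623^8 ≡ 75^2 = 5625 ≡ 161
623^16 ≡ 161^2 = 25921 ≡ 650
623^32 ≡ 650^2 = 422500 ≡ 406
60 = 32 + 16 + 8 + 4, so 623^60 ≡ 406·650·161·75 ≡ 677 (mod 683)
Right side y^r · r^s mod p:
187^2 = 34969 ≡ 136
187^4 ≡ 136^2 = 18496 ≡ 55
187^8 ≡ 55^2 = 3025 ≡ 293
187^16 ≡ 293^2 = 85849 ≡ 474
187^32 ≡ 474^2 = 224676 ≡ 652
187^64 ≡ 652^2 = 425104 ≡ 278
187^128 ≡ 278^2 = 77284 ≡ 105
187^256 ≡ 105^2 = 11025 ≡ 97
187^512 ≡ 97^2 = 9409 ≡ 530
661 = 512 + 128 + 16 + 4 + 1, so 187^661 ≡ 530·105·474·55·187 ≡ 329 (mod 683)
661^2 = 436921 ≡ 484
661^4 ≡ 484^2 = 234256 ≡ 670
661^8 ≡ 670^2 = 448900 ≡ 169
661^16 ≡ 169^2 = 28561 ≡ 558
661^32 ≡ 558^2 = 311364 ≡ 599
661^64 ≡ 599^2 = 358801 ≡ 226
661^128 ≡ 226^2 = 51076 ≡ 534
661^256 ≡ 534^2 = 285156 ≡ 345
661^512 ≡ 345^2 = 119025 ≡ 183
666 = 512 + 128 + 16 + 8 + 2, so 661^666 ≡ 183·534·558·169·484 ≡ 530 (mod 683)
329·530 = 174370 ≡ 205 (mod 683)
677 ≠ 205, so verification fails.

invalid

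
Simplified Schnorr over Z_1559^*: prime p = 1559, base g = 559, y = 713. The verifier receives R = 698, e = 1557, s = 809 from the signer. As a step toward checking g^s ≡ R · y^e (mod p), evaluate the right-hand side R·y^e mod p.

713^2 = 508369 ≡ 135
713^4 ≡ 135^2 = 18225 ≡ 1076
713^8 ≡ 1076^2 = 1157776 ≡ 998
713^16 ≡ 998^2 = 996004 ≡ 1362
713^32 ≡ 1362^2 = 1855044 ≡ 1393
713^64 ≡ 1393^2 = 1940449 ≡ 1053
713^128 ≡ 1053^2 = 1108809 ≡ 360
713^256 ≡ 360^2 = 129600 ≡ 203
713^512 ≡ 203^2 = 41209 ≡ 675
713^1024 ≡ 675^2 = 455625 ≡ 397
1557 = 1024 + 512 + 16 + 4 + 1, so 713^1557 ≡ 397·675·1362·1076·713 ≡ 1137 (mod 1559)
R · y^e ≡ 698·1137 = 793626 ≡ 95 (mod 1559)

95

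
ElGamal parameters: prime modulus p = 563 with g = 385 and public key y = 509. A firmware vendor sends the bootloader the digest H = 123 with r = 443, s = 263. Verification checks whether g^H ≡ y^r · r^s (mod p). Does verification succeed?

fails

Left side g^H mod p:
385^2 = 148225 ≡ 156
385^4 ≡ 156^2 = 24336 ≡ 127
385^8 ≡ 127^2 = 16129 ≡ 365
385^16 ≡ 365^2 = 133225 ≡ 357
385^32 ≡ 357^2 = 127449 ≡ 211
385^64 ≡ 211^2 = 44521 ≡ 44
123 = 64 + 32 + 16 + 8 + 2 + 1, so 385^123 ≡ 44·211·357·365·156·385 ≡ 331 (mod 563)
Right side y^r · r^s mod p:
509^2 = 259081 ≡ 101
509^4 ≡ 101^2 = 10201 ≡ 67
509^8 ≡ 67^2 = 4489 ≡ 548
509^16 ≡ 548^2 = 300304 ≡ 225
509^32 ≡ 225^2 = 50625 ≡ 518
509^64 ≡ 518^2 = 268324 ≡ 336
509^128 ≡ 336^2 = 112896 ≡ 296
509^256 ≡ 296^2 = 87616 ≡ 351
443 = 256 + 128 + 32 + 16 + 8 + 2 + 1, so 509^443 ≡ 351·296·518·225·548·101·509 ≡ 250 (mod 563)
443^2 = 196249 ≡ 325
443^4 ≡ 325^2 = 105625 ≡ 344
443^8 ≡ 344^2 = 118336 ≡ 106
443^16 ≡ 106^2 = 11236 ≡ 539
443^32 ≡ 539^2 = 290521 ≡ 13
443^64 ≡ 13^2 = 169
443^128 ≡ 169^2 = 28561 ≡ 411
443^256 ≡ 411^2 = 168921 ≡ 21
263 = 256 + 4 + 2 + 1, so 443^263 ≡ 21·344·325·443 ≡ 460 (mod 563)
250·460 = 115000 ≡ 148 (mod 563)
331 ≠ 148, so verification fails.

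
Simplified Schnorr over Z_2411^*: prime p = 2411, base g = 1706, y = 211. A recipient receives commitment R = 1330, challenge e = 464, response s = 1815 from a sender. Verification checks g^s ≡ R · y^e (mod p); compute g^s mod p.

1706^1815 mod 2411 = 118

118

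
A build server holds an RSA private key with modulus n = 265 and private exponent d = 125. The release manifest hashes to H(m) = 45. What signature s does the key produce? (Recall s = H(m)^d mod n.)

125

Squares mod 265: (H(m))^1≡45, (H(m))^2≡170, (H(m))^4≡15, (H(m))^8≡225, (H(m))^16≡10, (H(m))^32≡100, (H(m))^64≡195
125 = 64 + 32 + 16 + 8 + 4 + 1, so (H(m))^125 ≡ 195·100·10·225·15·45 ≡ 125 (mod 265)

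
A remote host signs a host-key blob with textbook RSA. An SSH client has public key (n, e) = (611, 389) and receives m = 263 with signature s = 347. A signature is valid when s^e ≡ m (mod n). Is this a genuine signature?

genuine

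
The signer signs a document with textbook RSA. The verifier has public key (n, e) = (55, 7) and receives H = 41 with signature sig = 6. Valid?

yes

Squares mod 55: sig^1≡6, sig^2≡36, sig^4≡31
7 = 4 + 2 + 1, so sig^7 ≡ 31·36·6 ≡ 41 (mod 55)
sig^7 mod 55 = 41 matches H.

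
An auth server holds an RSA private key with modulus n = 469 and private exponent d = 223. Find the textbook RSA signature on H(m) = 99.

78

(H(m))^2 ≡ 99^2 = 9801 ≡ 421
(H(m))^4 ≡ 421^2 = 177241 ≡ 428
(H(m))^8 ≡ 428^2 = 183184 ≡ 274
(H(m))^16 ≡ 274^2 = 75076 ≡ 36
(H(m))^32 ≡ 36^2 = 1296 ≡ 358
(H(m))^64 ≡ 358^2 = 128164 ≡ 127
(H(m))^128 ≡ 127^2 = 16129 ≡ 183
223 = 128 + 64 + 16 + 8 + 4 + 2 + 1, so (H(m))^223 ≡ 183·127·36·274·428·421·99 ≡ 78 (mod 469)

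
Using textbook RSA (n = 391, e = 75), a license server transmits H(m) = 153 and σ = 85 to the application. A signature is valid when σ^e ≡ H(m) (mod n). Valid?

no

Squares mod 391: σ^1≡85, σ^2≡187, σ^4≡170, σ^8≡357, σ^16≡374, σ^32≡289, σ^64≡238
75 = 64 + 8 + 2 + 1, so σ^75 ≡ 238·357·187·85 ≡ 238 (mod 391)
σ^75 mod 391 = 238, but H(m) = 153.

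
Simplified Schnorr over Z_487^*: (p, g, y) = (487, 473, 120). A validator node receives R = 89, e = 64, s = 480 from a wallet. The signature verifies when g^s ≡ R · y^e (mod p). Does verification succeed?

passes

g^s mod p:
Squares mod 487: 473^1≡473, 473^2≡196, 473^4≡430, 473^8≡327, 473^16≡276, 473^32≡204, 473^64≡221, 473^128≡141, 473^256≡401
480 = 256 + 128 + 64 + 32, so 473^480 ≡ 401·141·221·204 ≡ 84 (mod 487)
R · y^e mod p:
Squares mod 487: 120^1≡120, 120^2≡277, 120^4≡270, 120^8≡337, 120^16≡98, 120^32≡351, 120^64≡477
120^64 ≡ 477 (mod 487)
89·477 = 42453 ≡ 84 (mod 487)
84 ≡ 84 (mod 487); signature holds.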